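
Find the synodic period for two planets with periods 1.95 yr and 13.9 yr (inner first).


1/P_syn = |1/P1 - 1/P2| = |1/1.95 - 1/13.9| => P_syn = 2.2682

2.2682 years


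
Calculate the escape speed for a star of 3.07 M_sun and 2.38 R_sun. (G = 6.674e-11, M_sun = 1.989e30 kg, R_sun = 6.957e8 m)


M = 3.07 * 1.989e30 kg = 6.10623e+30 kg; R = 2.38 * 6.957e8 m = 1.655766e+09 m. v_esc = sqrt(2GM/R) = sqrt(2 * 6.674e-11 * 6.10623e+30 / 1.655766e+09) = 701609.0755

701609.0755 m/s


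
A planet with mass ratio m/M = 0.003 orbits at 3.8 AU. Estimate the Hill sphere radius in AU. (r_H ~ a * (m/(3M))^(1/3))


r_H = a * (m/3M)^(1/3) = 3.8 * (0.003/3)^(1/3) = 0.38

0.38 AU


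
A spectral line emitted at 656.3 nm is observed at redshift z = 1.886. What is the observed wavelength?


lam_obs = lam_emit * (1 + z) = 656.3 * (1 + 1.886) = 1894.0818

1894.0818 nm


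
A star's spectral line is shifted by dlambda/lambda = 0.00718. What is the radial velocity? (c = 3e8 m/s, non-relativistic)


v = (dlambda/lambda) * c = 0.00718 * 3e8 = 2.154e+06

2.154e+06 m/s


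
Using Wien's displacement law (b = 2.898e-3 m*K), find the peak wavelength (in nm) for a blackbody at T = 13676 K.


lam_max = b / T = 2.898e-3 / 13676 = 2.119e-07 m = 211.9041 nm

211.9041 nm


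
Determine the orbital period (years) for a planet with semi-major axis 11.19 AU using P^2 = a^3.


P = a^(3/2) = 11.19^1.5 = 37.4322

37.4322 years


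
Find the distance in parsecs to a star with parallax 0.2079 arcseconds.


d = 1/p = 1/0.2079 = 4.81

4.81 pc


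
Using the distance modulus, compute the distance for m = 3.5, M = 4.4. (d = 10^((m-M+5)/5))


d = 10^((m - M + 5)/5) = 10^((3.5 - 4.4 + 5)/5) = 6.6069

6.6069 pc


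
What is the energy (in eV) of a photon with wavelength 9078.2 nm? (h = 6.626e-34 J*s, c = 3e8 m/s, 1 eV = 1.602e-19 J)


E = hc/lambda = 6.626e-34 * 3e8 / 9.078e-06 = 2.190e-20 J = 0.1367 eV

0.1367 eV


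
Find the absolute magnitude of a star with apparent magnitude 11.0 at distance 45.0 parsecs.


M = m - 5*log10(d) + 5 = 11.0 - 5*log10(45.0) + 5 = 7.7339

7.7339


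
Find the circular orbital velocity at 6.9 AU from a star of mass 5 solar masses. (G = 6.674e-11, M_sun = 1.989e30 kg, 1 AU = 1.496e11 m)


v = sqrt(GM/r) = sqrt(6.674e-11 * 9.945e+30 / 1.032e+12) = 25357.4252

25357.4252 m/s


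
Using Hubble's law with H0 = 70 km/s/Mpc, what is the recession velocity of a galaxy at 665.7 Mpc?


v = H0 * d = 70 * 665.7 = 46599.0

46599.0 km/s


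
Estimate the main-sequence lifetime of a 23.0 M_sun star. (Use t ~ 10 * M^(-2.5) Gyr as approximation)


t = 10 * M^(-2.5) = 10 * 23.0^(-2.5) = 0.0039

0.0039 Gyr


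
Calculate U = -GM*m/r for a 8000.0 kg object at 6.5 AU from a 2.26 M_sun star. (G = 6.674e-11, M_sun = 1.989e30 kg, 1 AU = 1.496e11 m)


M = 2.26 * 1.989e30 kg = 4.49514e+30 kg; r = 6.5 AU * 1.496e11 m/AU = 9.724e+11 m. U = -GM*m/r = -(6.674e-11 * 4.49514e+30 * 8000.0) / 9.724e+11 = -2.468e+12

-2.468e+12 J


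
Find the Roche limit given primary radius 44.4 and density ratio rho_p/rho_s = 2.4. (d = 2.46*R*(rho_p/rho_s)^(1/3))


d_Roche = 2.46 * 44.4 * 2.4^(1/3) = 146.2363

146.2363


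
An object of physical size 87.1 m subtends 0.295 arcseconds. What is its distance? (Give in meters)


D = size / theta_rad, theta_rad = 0.295 * pi/(180*3600) = 1.430e-06, D = 6.090e+07

6.090e+07 m


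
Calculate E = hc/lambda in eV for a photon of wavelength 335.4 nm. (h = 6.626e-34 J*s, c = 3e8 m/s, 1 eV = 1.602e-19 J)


E = hc/lambda = 6.626e-34 * 3e8 / 3.354e-07 = 5.927e-19 J = 3.6995 eV

3.6995 eV


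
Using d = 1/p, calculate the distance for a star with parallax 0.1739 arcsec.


d = 1/p = 1/0.1739 = 5.7504

5.7504 pc


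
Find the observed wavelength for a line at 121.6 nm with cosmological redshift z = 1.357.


lam_obs = lam_emit * (1 + z) = 121.6 * (1 + 1.357) = 286.6112

286.6112 nm


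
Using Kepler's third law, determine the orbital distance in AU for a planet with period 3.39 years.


a = P^(2/3) = 3.39^(2/3) = 2.2567

2.2567 AU


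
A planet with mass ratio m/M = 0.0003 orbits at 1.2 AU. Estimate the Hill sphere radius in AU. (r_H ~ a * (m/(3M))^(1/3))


r_H = a * (m/3M)^(1/3) = 1.2 * (0.0003/3)^(1/3) = 0.0557

0.0557 AU


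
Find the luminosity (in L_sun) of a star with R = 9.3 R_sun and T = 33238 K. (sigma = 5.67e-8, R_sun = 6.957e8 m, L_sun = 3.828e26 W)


R = 9.3 * 6.957e8 m = 6.47001e+09 m. L = 4*pi*R^2*sigma*T^4 = 4*pi*(6.47001e+09)^2 * 5.67e-8 * 33238^4 = 3.640343462e+31 W. L/L_sun = 3.640343462e+31 / 3.828e26 = 95097.7916

95097.7916 L_sun


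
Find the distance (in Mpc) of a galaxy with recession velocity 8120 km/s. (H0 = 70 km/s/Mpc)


d = v / H0 = 8120 / 70 = 116.0

116.0 Mpc


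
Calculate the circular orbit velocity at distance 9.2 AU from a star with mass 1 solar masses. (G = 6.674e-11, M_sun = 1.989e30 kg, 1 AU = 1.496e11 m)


v = sqrt(GM/r) = sqrt(6.674e-11 * 1.989e+30 / 1.376e+12) = 9820.8885

9820.8885 m/s


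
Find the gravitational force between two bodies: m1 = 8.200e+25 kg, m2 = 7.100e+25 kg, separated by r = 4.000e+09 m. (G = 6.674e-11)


F = G*m1*m2/r^2 = 6.674e-11 * 8.200e+25 * 7.100e+25 / (4.000e+09)^2 = 6.674e-11 * 5.822e+51 / 1.600e+19 = 2.429e+22

2.429e+22 N


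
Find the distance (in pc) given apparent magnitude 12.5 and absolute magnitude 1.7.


d = 10^((m - M + 5)/5) = 10^((12.5 - 1.7 + 5)/5) = 1445.4398

1445.4398 pc


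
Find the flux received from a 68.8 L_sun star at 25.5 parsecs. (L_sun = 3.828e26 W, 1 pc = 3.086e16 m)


F = L / (4*pi*d^2) = 2.634e+28 / (4*pi*(7.869e+17)^2) = 3.384e-09

3.384e-09 W/m^2


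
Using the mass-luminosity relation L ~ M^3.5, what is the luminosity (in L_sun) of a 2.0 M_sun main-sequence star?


L/L_sun = (M/M_sun)^3.5 = 2.0^3.5 = 11.3137

11.3137 L_sun


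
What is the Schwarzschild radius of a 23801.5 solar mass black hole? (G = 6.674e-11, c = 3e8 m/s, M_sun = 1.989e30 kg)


M = 23801.5 * 1.989e30 kg = 4.73411835e+34 kg. rs = 2GM/c^2 = 2 * 6.674e-11 * 4.73411835e+34 / (3e8)^2 = 7.021e+07

7.021e+07 m


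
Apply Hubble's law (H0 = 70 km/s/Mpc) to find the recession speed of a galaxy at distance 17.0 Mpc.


v = H0 * d = 70 * 17.0 = 1190.0

1190.0 km/s


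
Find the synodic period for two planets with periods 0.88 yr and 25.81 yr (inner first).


1/P_syn = |1/P1 - 1/P2| = |1/0.88 - 1/25.81| => P_syn = 0.9111

0.9111 years


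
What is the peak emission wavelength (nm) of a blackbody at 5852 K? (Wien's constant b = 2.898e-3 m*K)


lam_max = b / T = 2.898e-3 / 5852 = 4.952e-07 m = 495.2153 nm

495.2153 nm


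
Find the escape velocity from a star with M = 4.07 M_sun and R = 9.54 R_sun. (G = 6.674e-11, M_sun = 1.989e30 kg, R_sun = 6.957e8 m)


M = 4.07 * 1.989e30 kg = 8.09523e+30 kg; R = 9.54 * 6.957e8 m = 6.636978e+09 m. v_esc = sqrt(2GM/R) = sqrt(2 * 6.674e-11 * 8.09523e+30 / 6.636978e+09) = 403494.3949

403494.3949 m/s


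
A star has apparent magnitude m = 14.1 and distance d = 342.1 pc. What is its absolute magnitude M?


M = m - 5*log10(d) + 5 = 14.1 - 5*log10(342.1) + 5 = 6.4292

6.4292


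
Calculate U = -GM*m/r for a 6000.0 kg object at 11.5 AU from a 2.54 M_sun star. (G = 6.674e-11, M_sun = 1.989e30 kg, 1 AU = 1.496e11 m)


M = 2.54 * 1.989e30 kg = 5.05206e+30 kg; r = 11.5 AU * 1.496e11 m/AU = 1.7204e+12 m. U = -GM*m/r = -(6.674e-11 * 5.05206e+30 * 6000.0) / 1.7204e+12 = -1.176e+12

-1.176e+12 J


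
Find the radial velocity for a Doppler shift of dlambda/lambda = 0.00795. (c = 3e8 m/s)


v = (dlambda/lambda) * c = 0.00795 * 3e8 = 2.385e+06

2.385e+06 m/s


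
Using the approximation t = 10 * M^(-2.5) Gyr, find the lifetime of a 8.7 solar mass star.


t = 10 * M^(-2.5) = 10 * 8.7^(-2.5) = 0.0448

0.0448 Gyr


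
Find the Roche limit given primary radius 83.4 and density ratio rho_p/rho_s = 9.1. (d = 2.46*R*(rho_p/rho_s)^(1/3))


d_Roche = 2.46 * 83.4 * 9.1^(1/3) = 428.3331

428.3331


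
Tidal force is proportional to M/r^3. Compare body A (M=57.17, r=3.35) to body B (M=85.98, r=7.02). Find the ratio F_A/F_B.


Ratio = (M1/r1^3) / (M2/r2^3) = (57.17/3.35^3) / (85.98/7.02^3) = 6.1185

6.1185


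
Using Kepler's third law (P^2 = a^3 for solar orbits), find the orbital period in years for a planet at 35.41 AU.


P = a^(3/2) = 35.41^1.5 = 210.7118

210.7118 years


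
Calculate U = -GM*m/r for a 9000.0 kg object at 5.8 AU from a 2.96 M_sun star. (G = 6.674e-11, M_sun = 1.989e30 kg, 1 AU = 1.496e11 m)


M = 2.96 * 1.989e30 kg = 5.88744e+30 kg; r = 5.8 AU * 1.496e11 m/AU = 8.6768e+11 m. U = -GM*m/r = -(6.674e-11 * 5.88744e+30 * 9000.0) / 8.6768e+11 = -4.076e+12

-4.076e+12 J


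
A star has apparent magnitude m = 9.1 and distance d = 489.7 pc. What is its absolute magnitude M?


M = m - 5*log10(d) + 5 = 9.1 - 5*log10(489.7) + 5 = 0.6503

0.6503


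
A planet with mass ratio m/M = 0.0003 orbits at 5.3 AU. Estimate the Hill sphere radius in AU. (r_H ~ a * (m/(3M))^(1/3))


r_H = a * (m/3M)^(1/3) = 5.3 * (0.0003/3)^(1/3) = 0.246

0.246 AU


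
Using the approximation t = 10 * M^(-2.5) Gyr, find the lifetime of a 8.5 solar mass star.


t = 10 * M^(-2.5) = 10 * 8.5^(-2.5) = 0.0475

0.0475 Gyr


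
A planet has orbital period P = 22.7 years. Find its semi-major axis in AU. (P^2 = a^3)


a = P^(2/3) = 22.7^(2/3) = 8.0171

8.0171 AU


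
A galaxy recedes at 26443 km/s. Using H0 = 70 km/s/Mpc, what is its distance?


d = v / H0 = 26443 / 70 = 377.7571

377.7571 Mpc


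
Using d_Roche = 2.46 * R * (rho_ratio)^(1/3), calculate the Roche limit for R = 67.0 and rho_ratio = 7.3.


d_Roche = 2.46 * 67.0 * 7.3^(1/3) = 319.7306

319.7306


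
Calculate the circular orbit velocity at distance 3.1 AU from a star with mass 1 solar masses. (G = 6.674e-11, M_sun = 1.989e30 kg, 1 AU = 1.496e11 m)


v = sqrt(GM/r) = sqrt(6.674e-11 * 1.989e+30 / 4.638e+11) = 16918.5777

16918.5777 m/s


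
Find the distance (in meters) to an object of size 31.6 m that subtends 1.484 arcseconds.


D = size / theta_rad, theta_rad = 1.484 * pi/(180*3600) = 7.195e-06, D = 4.392e+06

4.392e+06 m


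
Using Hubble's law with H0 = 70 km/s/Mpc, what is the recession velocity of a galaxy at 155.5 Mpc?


v = H0 * d = 70 * 155.5 = 10885.0

10885.0 km/s


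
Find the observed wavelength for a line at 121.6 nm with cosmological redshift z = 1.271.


lam_obs = lam_emit * (1 + z) = 121.6 * (1 + 1.271) = 276.1536

276.1536 nm


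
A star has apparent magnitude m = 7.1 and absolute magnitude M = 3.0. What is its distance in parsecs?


d = 10^((m - M + 5)/5) = 10^((7.1 - 3.0 + 5)/5) = 66.0693

66.0693 pc


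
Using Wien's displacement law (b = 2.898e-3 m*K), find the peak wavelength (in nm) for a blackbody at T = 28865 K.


lam_max = b / T = 2.898e-3 / 28865 = 1.004e-07 m = 100.3984 nm

100.3984 nm


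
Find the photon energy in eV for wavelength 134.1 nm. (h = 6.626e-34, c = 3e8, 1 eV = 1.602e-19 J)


E = hc/lambda = 6.626e-34 * 3e8 / 1.341e-07 = 1.482e-18 J = 9.253 eV

9.253 eV


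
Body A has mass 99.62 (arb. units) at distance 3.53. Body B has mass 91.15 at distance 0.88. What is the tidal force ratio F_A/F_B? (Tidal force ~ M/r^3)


Ratio = (M1/r1^3) / (M2/r2^3) = (99.62/3.53^3) / (91.15/0.88^3) = 0.0169

0.0169


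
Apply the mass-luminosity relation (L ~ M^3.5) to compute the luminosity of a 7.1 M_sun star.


L/L_sun = (M/M_sun)^3.5 = 7.1^3.5 = 953.6834

953.6834 L_sun


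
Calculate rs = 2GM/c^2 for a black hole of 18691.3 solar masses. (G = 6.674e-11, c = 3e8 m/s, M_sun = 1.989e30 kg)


M = 18691.3 * 1.989e30 kg = 3.71769957e+34 kg. rs = 2GM/c^2 = 2 * 6.674e-11 * 3.71769957e+34 / (3e8)^2 = 5.514e+07

5.514e+07 m


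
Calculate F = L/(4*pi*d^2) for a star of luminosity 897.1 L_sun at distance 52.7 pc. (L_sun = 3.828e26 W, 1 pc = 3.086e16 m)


F = L / (4*pi*d^2) = 3.434e+29 / (4*pi*(1.626e+18)^2) = 1.033e-08

1.033e-08 W/m^2


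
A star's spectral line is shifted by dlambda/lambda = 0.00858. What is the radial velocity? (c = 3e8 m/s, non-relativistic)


v = (dlambda/lambda) * c = 0.00858 * 3e8 = 2.574e+06

2.574e+06 m/s


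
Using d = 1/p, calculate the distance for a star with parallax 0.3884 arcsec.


d = 1/p = 1/0.3884 = 2.5747

2.5747 pc


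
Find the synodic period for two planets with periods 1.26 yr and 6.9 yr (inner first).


1/P_syn = |1/P1 - 1/P2| = |1/1.26 - 1/6.9| => P_syn = 1.5415

1.5415 years


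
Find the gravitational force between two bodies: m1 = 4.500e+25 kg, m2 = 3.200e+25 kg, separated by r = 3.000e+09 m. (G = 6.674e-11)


F = G*m1*m2/r^2 = 6.674e-11 * 4.500e+25 * 3.200e+25 / (3.000e+09)^2 = 6.674e-11 * 1.440e+51 / 9.000e+18 = 1.068e+22

1.068e+22 N


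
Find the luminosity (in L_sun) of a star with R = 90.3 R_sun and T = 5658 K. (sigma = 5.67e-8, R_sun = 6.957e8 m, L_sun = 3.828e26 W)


R = 90.3 * 6.957e8 m = 6.282171e+10 m. L = 4*pi*R^2*sigma*T^4 = 4*pi*(6.282171e+10)^2 * 5.67e-8 * 5658^4 = 2.881802427e+30 W. L/L_sun = 2.881802427e+30 / 3.828e26 = 7528.2195

7528.2195 L_sun


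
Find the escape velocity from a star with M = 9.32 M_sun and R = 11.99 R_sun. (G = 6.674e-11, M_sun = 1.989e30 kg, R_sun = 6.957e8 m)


M = 9.32 * 1.989e30 kg = 1.853748e+31 kg; R = 11.99 * 6.957e8 m = 8.341443e+09 m. v_esc = sqrt(2GM/R) = sqrt(2 * 6.674e-11 * 1.853748e+31 / 8.341443e+09) = 544644.1629

544644.1629 m/s


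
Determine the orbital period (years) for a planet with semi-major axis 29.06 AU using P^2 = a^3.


P = a^(3/2) = 29.06^1.5 = 156.6547

156.6547 years


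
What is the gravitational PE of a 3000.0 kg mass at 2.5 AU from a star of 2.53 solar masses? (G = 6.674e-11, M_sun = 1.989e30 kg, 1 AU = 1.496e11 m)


M = 2.53 * 1.989e30 kg = 5.03217e+30 kg; r = 2.5 AU * 1.496e11 m/AU = 3.74e+11 m. U = -GM*m/r = -(6.674e-11 * 5.03217e+30 * 3000.0) / 3.74e+11 = -2.694e+12

-2.694e+12 J


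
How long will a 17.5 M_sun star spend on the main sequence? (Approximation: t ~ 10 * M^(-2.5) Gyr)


t = 10 * M^(-2.5) = 10 * 17.5^(-2.5) = 0.0078

0.0078 Gyr


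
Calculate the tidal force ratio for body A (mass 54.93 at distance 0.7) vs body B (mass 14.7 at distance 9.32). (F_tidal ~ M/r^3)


Ratio = (M1/r1^3) / (M2/r2^3) = (54.93/0.7^3) / (14.7/9.32^3) = 8819.5389

8819.5389


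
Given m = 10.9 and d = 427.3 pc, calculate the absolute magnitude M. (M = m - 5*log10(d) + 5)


M = m - 5*log10(d) + 5 = 10.9 - 5*log10(427.3) + 5 = 2.7463

2.7463


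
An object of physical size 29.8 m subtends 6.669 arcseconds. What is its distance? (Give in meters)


D = size / theta_rad, theta_rad = 6.669 * pi/(180*3600) = 3.233e-05, D = 921681.0955

921681.0955 m


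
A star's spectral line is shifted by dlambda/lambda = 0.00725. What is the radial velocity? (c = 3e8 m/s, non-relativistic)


v = (dlambda/lambda) * c = 0.00725 * 3e8 = 2.175e+06

2.175e+06 m/s


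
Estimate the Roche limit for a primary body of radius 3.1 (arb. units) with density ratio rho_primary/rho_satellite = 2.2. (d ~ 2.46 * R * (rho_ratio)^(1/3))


d_Roche = 2.46 * 3.1 * 2.2^(1/3) = 9.9183

9.9183


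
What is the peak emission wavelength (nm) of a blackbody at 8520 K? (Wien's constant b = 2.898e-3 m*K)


lam_max = b / T = 2.898e-3 / 8520 = 3.401e-07 m = 340.1408 nm

340.1408 nm


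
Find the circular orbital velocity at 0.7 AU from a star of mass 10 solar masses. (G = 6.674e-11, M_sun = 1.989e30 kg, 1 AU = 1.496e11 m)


v = sqrt(GM/r) = sqrt(6.674e-11 * 1.989e+31 / 1.047e+11) = 112588.9259

112588.9259 m/s


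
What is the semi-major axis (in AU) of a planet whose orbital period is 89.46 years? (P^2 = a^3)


a = P^(2/3) = 89.46^(2/3) = 20.0026

20.0026 AU


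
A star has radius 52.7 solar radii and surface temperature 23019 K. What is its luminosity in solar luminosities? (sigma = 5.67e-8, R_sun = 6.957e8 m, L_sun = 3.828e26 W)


R = 52.7 * 6.957e8 m = 3.666339e+10 m. L = 4*pi*R^2*sigma*T^4 = 4*pi*(3.666339e+10)^2 * 5.67e-8 * 23019^4 = 2.689081542e+32 W. L/L_sun = 2.689081542e+32 / 3.828e26 = 702476.8919

702476.8919 L_sun


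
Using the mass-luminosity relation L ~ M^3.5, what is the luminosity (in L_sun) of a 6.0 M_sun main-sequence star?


L/L_sun = (M/M_sun)^3.5 = 6.0^3.5 = 529.0898

529.0898 L_sun


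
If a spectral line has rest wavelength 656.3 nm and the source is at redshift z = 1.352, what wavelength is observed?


lam_obs = lam_emit * (1 + z) = 656.3 * (1 + 1.352) = 1543.6176

1543.6176 nm


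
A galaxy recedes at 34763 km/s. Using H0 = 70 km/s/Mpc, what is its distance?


d = v / H0 = 34763 / 70 = 496.6143

496.6143 Mpc


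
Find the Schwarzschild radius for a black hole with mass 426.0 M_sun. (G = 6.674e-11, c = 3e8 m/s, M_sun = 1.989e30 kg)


M = 426.0 * 1.989e30 kg = 8.47314e+32 kg. rs = 2GM/c^2 = 2 * 6.674e-11 * 8.47314e+32 / (3e8)^2 = 1.257e+06

1.257e+06 m


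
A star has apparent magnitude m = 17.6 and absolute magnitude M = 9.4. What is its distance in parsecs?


d = 10^((m - M + 5)/5) = 10^((17.6 - 9.4 + 5)/5) = 436.5158

436.5158 pc


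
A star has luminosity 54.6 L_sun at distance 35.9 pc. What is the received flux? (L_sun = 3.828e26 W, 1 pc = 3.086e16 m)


F = L / (4*pi*d^2) = 2.090e+28 / (4*pi*(1.108e+18)^2) = 1.355e-09

1.355e-09 W/m^2


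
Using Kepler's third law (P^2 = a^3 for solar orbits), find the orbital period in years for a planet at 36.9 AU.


P = a^(3/2) = 36.9^1.5 = 224.1504

224.1504 years


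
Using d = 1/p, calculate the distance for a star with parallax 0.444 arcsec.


d = 1/p = 1/0.444 = 2.2523

2.2523 pc


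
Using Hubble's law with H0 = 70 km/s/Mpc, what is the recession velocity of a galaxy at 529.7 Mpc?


v = H0 * d = 70 * 529.7 = 37079.0

37079.0 km/s


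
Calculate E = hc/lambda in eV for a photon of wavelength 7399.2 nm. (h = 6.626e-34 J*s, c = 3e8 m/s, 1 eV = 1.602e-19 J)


E = hc/lambda = 6.626e-34 * 3e8 / 7.399e-06 = 2.687e-20 J = 0.1677 eV

0.1677 eV


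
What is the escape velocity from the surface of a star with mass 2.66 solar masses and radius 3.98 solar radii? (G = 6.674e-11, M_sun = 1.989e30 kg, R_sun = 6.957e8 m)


M = 2.66 * 1.989e30 kg = 5.29074e+30 kg; R = 3.98 * 6.957e8 m = 2.768886e+09 m. v_esc = sqrt(2GM/R) = sqrt(2 * 6.674e-11 * 5.29074e+30 / 2.768886e+09) = 505026.0394

505026.0394 m/s


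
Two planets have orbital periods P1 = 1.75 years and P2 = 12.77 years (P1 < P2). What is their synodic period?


1/P_syn = |1/P1 - 1/P2| = |1/1.75 - 1/12.77| => P_syn = 2.0279

2.0279 years


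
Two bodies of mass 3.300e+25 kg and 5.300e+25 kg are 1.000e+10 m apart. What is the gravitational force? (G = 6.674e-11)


F = G*m1*m2/r^2 = 6.674e-11 * 3.300e+25 * 5.300e+25 / (1.000e+10)^2 = 6.674e-11 * 1.749e+51 / 1.000e+20 = 1.167e+21

1.167e+21 N


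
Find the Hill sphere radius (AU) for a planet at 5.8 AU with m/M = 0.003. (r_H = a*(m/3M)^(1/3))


r_H = a * (m/3M)^(1/3) = 5.8 * (0.003/3)^(1/3) = 0.58

0.58 AU


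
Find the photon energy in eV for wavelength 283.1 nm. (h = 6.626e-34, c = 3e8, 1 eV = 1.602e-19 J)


E = hc/lambda = 6.626e-34 * 3e8 / 2.831e-07 = 7.022e-19 J = 4.383 eV

4.383 eV


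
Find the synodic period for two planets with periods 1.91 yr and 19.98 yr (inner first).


1/P_syn = |1/P1 - 1/P2| = |1/1.91 - 1/19.98| => P_syn = 2.1119

2.1119 years


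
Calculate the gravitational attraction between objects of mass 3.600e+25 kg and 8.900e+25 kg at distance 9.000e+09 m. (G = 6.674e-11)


F = G*m1*m2/r^2 = 6.674e-11 * 3.600e+25 * 8.900e+25 / (9.000e+09)^2 = 6.674e-11 * 3.204e+51 / 8.100e+19 = 2.640e+21

2.640e+21 N


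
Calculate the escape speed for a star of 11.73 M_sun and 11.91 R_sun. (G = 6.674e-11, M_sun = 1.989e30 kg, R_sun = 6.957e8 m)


M = 11.73 * 1.989e30 kg = 2.333097e+31 kg; R = 11.91 * 6.957e8 m = 8.285787e+09 m. v_esc = sqrt(2GM/R) = sqrt(2 * 6.674e-11 * 2.333097e+31 / 8.285787e+09) = 613066.5405

613066.5405 m/s


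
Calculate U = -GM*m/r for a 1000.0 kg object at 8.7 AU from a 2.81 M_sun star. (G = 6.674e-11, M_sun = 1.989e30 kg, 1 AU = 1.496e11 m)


M = 2.81 * 1.989e30 kg = 5.58909e+30 kg; r = 8.7 AU * 1.496e11 m/AU = 1.30152e+12 m. U = -GM*m/r = -(6.674e-11 * 5.58909e+30 * 1000.0) / 1.30152e+12 = -2.866e+11

-2.866e+11 J


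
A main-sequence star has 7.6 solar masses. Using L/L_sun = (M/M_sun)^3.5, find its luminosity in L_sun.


L/L_sun = (M/M_sun)^3.5 = 7.6^3.5 = 1210.1733

1210.1733 L_sun


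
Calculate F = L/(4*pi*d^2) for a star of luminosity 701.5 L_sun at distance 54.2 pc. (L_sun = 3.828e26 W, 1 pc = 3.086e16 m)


F = L / (4*pi*d^2) = 2.685e+29 / (4*pi*(1.673e+18)^2) = 7.638e-09

7.638e-09 W/m^2


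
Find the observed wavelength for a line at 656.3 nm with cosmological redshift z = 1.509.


lam_obs = lam_emit * (1 + z) = 656.3 * (1 + 1.509) = 1646.6567

1646.6567 nm


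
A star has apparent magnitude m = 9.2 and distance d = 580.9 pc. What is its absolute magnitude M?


M = m - 5*log10(d) + 5 = 9.2 - 5*log10(580.9) + 5 = 0.3795

0.3795


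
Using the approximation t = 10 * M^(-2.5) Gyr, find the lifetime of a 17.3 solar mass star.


t = 10 * M^(-2.5) = 10 * 17.3^(-2.5) = 0.008

0.008 Gyr


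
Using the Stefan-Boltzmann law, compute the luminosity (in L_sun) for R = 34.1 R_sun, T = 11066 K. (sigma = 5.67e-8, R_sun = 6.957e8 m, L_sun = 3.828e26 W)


R = 34.1 * 6.957e8 m = 2.372337e+10 m. L = 4*pi*R^2*sigma*T^4 = 4*pi*(2.372337e+10)^2 * 5.67e-8 * 11066^4 = 6.013237416e+30 W. L/L_sun = 6.013237416e+30 / 3.828e26 = 15708.5617

15708.5617 L_sun


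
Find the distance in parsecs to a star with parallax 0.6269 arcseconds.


d = 1/p = 1/0.6269 = 1.5952

1.5952 pc


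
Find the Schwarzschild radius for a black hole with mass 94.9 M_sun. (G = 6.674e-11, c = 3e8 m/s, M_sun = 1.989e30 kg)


M = 94.9 * 1.989e30 kg = 1.887561e+32 kg. rs = 2GM/c^2 = 2 * 6.674e-11 * 1.887561e+32 / (3e8)^2 = 279946.2692

279946.2692 m


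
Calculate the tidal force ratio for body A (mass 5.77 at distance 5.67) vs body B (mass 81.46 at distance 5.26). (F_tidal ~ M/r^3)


Ratio = (M1/r1^3) / (M2/r2^3) = (5.77/5.67^3) / (81.46/5.26^3) = 0.0566

0.0566


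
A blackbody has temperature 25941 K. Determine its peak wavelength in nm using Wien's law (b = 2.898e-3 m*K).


lam_max = b / T = 2.898e-3 / 25941 = 1.117e-07 m = 111.715 nm

111.715 nm


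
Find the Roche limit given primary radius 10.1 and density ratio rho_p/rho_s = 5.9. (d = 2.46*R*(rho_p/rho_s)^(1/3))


d_Roche = 2.46 * 10.1 * 5.9^(1/3) = 44.8959

44.8959


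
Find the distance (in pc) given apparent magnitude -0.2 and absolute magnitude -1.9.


d = 10^((m - M + 5)/5) = 10^((-0.2 - -1.9 + 5)/5) = 21.8776

21.8776 pc


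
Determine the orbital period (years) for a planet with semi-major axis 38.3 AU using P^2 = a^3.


P = a^(3/2) = 38.3^1.5 = 237.0272

237.0272 years


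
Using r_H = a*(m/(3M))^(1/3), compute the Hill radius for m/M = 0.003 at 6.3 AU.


r_H = a * (m/3M)^(1/3) = 6.3 * (0.003/3)^(1/3) = 0.63

0.63 AU


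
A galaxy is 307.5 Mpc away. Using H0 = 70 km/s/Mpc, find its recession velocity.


v = H0 * d = 70 * 307.5 = 21525.0

21525.0 km/s


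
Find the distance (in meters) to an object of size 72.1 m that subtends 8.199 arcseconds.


D = size / theta_rad, theta_rad = 8.199 * pi/(180*3600) = 3.975e-05, D = 1.814e+06

1.814e+06 m


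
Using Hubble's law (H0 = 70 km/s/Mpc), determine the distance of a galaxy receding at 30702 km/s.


d = v / H0 = 30702 / 70 = 438.6

438.6 Mpc


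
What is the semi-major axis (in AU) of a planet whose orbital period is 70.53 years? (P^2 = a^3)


a = P^(2/3) = 70.53^(2/3) = 17.0706

17.0706 AU


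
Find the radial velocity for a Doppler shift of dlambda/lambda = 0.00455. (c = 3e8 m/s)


v = (dlambda/lambda) * c = 0.00455 * 3e8 = 1.365e+06

1.365e+06 m/s


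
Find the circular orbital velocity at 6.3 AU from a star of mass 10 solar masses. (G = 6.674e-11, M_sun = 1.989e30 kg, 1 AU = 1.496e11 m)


v = sqrt(GM/r) = sqrt(6.674e-11 * 1.989e+31 / 9.425e+11) = 37529.642

37529.642 m/s


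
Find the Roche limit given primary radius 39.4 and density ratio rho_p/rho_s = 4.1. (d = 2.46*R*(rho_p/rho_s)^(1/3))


d_Roche = 2.46 * 39.4 * 4.1^(1/3) = 155.1289

155.1289


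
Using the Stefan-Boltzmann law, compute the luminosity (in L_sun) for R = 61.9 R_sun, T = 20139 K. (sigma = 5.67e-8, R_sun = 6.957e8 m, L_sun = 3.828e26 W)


R = 61.9 * 6.957e8 m = 4.306383e+10 m. L = 4*pi*R^2*sigma*T^4 = 4*pi*(4.306383e+10)^2 * 5.67e-8 * 20139^4 = 2.173551002e+32 W. L/L_sun = 2.173551002e+32 / 3.828e26 = 567803.2921

567803.2921 L_sun


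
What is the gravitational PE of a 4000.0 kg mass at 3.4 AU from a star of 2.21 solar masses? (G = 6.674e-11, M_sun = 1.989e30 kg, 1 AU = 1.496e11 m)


M = 2.21 * 1.989e30 kg = 4.39569e+30 kg; r = 3.4 AU * 1.496e11 m/AU = 5.0864e+11 m. U = -GM*m/r = -(6.674e-11 * 4.39569e+30 * 4000.0) / 5.0864e+11 = -2.307e+12

-2.307e+12 J


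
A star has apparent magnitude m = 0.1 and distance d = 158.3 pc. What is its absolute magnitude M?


M = m - 5*log10(d) + 5 = 0.1 - 5*log10(158.3) + 5 = -5.8974

-5.8974


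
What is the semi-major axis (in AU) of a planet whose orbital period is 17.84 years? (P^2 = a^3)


a = P^(2/3) = 17.84^(2/3) = 6.8275

6.8275 AU


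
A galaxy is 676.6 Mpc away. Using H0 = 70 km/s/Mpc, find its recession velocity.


v = H0 * d = 70 * 676.6 = 47362.0

47362.0 km/s


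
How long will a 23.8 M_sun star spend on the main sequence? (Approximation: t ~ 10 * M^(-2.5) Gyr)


t = 10 * M^(-2.5) = 10 * 23.8^(-2.5) = 0.0036

0.0036 Gyr


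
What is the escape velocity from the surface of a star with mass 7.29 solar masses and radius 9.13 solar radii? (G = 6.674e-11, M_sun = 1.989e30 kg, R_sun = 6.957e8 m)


M = 7.29 * 1.989e30 kg = 1.449981e+31 kg; R = 9.13 * 6.957e8 m = 6.351741e+09 m. v_esc = sqrt(2GM/R) = sqrt(2 * 6.674e-11 * 1.449981e+31 / 6.351741e+09) = 552004.8128

552004.8128 m/s


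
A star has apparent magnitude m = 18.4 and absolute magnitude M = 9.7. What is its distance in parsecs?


d = 10^((m - M + 5)/5) = 10^((18.4 - 9.7 + 5)/5) = 549.5409

549.5409 pc


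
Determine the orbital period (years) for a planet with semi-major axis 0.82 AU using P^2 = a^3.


P = a^(3/2) = 0.82^1.5 = 0.7425

0.7425 years


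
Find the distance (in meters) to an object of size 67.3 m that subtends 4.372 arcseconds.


D = size / theta_rad, theta_rad = 4.372 * pi/(180*3600) = 2.120e-05, D = 3.175e+06

3.175e+06 m


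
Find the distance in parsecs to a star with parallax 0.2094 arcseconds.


d = 1/p = 1/0.2094 = 4.7755

4.7755 pc


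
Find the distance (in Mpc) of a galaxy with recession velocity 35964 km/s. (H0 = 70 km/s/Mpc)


d = v / H0 = 35964 / 70 = 513.7714

513.7714 Mpc


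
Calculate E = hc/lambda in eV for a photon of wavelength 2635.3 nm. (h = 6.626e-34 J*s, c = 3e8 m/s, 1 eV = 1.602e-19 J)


E = hc/lambda = 6.626e-34 * 3e8 / 2.635e-06 = 7.543e-20 J = 0.4708 eV

0.4708 eV


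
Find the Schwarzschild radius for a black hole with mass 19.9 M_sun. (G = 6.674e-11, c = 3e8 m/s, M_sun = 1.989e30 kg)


M = 19.9 * 1.989e30 kg = 3.95811e+31 kg. rs = 2GM/c^2 = 2 * 6.674e-11 * 3.95811e+31 / (3e8)^2 = 58703.1692

58703.1692 m


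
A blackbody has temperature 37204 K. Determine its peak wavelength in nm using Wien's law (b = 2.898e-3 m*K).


lam_max = b / T = 2.898e-3 / 37204 = 7.789e-08 m = 77.8949 nm

77.8949 nm


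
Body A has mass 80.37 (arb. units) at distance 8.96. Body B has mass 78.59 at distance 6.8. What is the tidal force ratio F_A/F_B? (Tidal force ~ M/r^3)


Ratio = (M1/r1^3) / (M2/r2^3) = (80.37/8.96^3) / (78.59/6.8^3) = 0.447

0.447


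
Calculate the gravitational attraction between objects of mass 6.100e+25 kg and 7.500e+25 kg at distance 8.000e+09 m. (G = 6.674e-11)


F = G*m1*m2/r^2 = 6.674e-11 * 6.100e+25 * 7.500e+25 / (8.000e+09)^2 = 6.674e-11 * 4.575e+51 / 6.400e+19 = 4.771e+21

4.771e+21 N


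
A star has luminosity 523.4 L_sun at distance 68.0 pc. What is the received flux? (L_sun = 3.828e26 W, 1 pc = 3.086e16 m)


F = L / (4*pi*d^2) = 2.004e+29 / (4*pi*(2.098e+18)^2) = 3.621e-09

3.621e-09 W/m^2


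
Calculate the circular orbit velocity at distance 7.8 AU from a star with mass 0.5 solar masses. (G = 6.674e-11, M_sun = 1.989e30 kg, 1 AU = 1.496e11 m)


v = sqrt(GM/r) = sqrt(6.674e-11 * 9.945e+29 / 1.167e+12) = 7541.9283

7541.9283 m/s


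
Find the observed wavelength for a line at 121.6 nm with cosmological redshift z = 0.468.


lam_obs = lam_emit * (1 + z) = 121.6 * (1 + 0.468) = 178.5088

178.5088 nm


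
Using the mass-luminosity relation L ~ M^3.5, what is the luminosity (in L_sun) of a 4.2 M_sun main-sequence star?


L/L_sun = (M/M_sun)^3.5 = 4.2^3.5 = 151.8352

151.8352 L_sun


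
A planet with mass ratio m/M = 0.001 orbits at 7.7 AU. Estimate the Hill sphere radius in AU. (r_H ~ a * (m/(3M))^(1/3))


r_H = a * (m/3M)^(1/3) = 7.7 * (0.001/3)^(1/3) = 0.5339

0.5339 AU


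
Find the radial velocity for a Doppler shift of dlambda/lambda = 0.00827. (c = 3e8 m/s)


v = (dlambda/lambda) * c = 0.00827 * 3e8 = 2.481e+06

2.481e+06 m/s


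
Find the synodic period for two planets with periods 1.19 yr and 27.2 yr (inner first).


1/P_syn = |1/P1 - 1/P2| = |1/1.19 - 1/27.2| => P_syn = 1.2444

1.2444 years


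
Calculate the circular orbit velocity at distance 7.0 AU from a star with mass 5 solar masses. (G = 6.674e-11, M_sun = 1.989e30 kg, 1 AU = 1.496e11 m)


v = sqrt(GM/r) = sqrt(6.674e-11 * 9.945e+30 / 1.047e+12) = 25175.6492

25175.6492 m/s


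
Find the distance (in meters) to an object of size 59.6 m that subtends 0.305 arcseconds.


D = size / theta_rad, theta_rad = 0.305 * pi/(180*3600) = 1.479e-06, D = 4.031e+07

4.031e+07 m


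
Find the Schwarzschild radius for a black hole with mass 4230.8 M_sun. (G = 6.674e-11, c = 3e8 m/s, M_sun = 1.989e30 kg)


M = 4230.8 * 1.989e30 kg = 8.4150612e+33 kg. rs = 2GM/c^2 = 2 * 6.674e-11 * 8.4150612e+33 / (3e8)^2 = 1.248e+07

1.248e+07 m


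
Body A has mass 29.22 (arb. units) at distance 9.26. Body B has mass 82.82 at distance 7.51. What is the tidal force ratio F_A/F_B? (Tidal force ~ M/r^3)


Ratio = (M1/r1^3) / (M2/r2^3) = (29.22/9.26^3) / (82.82/7.51^3) = 0.1882

0.1882


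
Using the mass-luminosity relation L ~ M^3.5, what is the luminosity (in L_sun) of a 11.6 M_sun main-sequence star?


L/L_sun = (M/M_sun)^3.5 = 11.6^3.5 = 5316.2202

5316.2202 L_sun


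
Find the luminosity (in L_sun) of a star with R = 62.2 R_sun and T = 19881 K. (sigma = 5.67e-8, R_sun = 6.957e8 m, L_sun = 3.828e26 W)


R = 62.2 * 6.957e8 m = 4.327254e+10 m. L = 4*pi*R^2*sigma*T^4 = 4*pi*(4.327254e+10)^2 * 5.67e-8 * 19881^4 = 2.084349777e+32 W. L/L_sun = 2.084349777e+32 / 3.828e26 = 544500.9868

544500.9868 L_sun


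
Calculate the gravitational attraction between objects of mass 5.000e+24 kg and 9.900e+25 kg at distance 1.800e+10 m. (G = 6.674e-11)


F = G*m1*m2/r^2 = 6.674e-11 * 5.000e+24 * 9.900e+25 / (1.800e+10)^2 = 6.674e-11 * 4.950e+50 / 3.240e+20 = 1.020e+20

1.020e+20 N


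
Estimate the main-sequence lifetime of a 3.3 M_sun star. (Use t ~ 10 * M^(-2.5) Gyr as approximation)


t = 10 * M^(-2.5) = 10 * 3.3^(-2.5) = 0.5055

0.5055 Gyr


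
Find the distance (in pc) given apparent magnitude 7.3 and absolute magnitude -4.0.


d = 10^((m - M + 5)/5) = 10^((7.3 - -4.0 + 5)/5) = 1819.7009

1819.7009 pc


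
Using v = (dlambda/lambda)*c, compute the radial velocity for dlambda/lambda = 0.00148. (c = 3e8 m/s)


v = (dlambda/lambda) * c = 0.00148 * 3e8 = 444000.0

444000.0 m/s


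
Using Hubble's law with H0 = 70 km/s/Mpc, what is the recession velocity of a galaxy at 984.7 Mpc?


v = H0 * d = 70 * 984.7 = 68929.0

68929.0 km/s


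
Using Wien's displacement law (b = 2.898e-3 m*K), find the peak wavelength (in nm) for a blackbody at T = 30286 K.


lam_max = b / T = 2.898e-3 / 30286 = 9.569e-08 m = 95.6878 nm

95.6878 nm


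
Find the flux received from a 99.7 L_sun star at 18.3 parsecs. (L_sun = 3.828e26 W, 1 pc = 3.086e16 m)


F = L / (4*pi*d^2) = 3.817e+28 / (4*pi*(5.647e+17)^2) = 9.523e-09

9.523e-09 W/m^2


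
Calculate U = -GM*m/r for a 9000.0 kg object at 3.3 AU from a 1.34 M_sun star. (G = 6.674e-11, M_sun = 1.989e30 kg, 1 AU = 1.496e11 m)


M = 1.34 * 1.989e30 kg = 2.66526e+30 kg; r = 3.3 AU * 1.496e11 m/AU = 4.9368e+11 m. U = -GM*m/r = -(6.674e-11 * 2.66526e+30 * 9000.0) / 4.9368e+11 = -3.243e+12

-3.243e+12 J


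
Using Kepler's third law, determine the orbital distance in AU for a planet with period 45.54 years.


a = P^(2/3) = 45.54^(2/3) = 12.7525

12.7525 AU


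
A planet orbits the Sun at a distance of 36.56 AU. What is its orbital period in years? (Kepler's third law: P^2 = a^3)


P = a^(3/2) = 36.56^1.5 = 221.0595

221.0595 years


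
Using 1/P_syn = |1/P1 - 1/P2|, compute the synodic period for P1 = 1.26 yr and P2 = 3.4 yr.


1/P_syn = |1/P1 - 1/P2| = |1/1.26 - 1/3.4| => P_syn = 2.0019

2.0019 years


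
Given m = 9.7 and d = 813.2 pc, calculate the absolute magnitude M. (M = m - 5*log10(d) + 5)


M = m - 5*log10(d) + 5 = 9.7 - 5*log10(813.2) + 5 = 0.149

0.149


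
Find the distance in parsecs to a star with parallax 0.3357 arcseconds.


d = 1/p = 1/0.3357 = 2.9789

2.9789 pc


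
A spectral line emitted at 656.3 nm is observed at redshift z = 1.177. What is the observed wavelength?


lam_obs = lam_emit * (1 + z) = 656.3 * (1 + 1.177) = 1428.7651

1428.7651 nm


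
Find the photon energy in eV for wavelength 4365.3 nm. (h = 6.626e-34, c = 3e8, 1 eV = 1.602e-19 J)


E = hc/lambda = 6.626e-34 * 3e8 / 4.365e-06 = 4.554e-20 J = 0.2842 eV

0.2842 eV


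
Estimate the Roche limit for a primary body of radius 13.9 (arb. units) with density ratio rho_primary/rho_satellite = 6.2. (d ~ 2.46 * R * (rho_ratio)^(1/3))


d_Roche = 2.46 * 13.9 * 6.2^(1/3) = 62.8175

62.8175


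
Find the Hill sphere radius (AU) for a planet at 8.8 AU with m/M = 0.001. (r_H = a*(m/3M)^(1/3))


r_H = a * (m/3M)^(1/3) = 8.8 * (0.001/3)^(1/3) = 0.6102

0.6102 AU


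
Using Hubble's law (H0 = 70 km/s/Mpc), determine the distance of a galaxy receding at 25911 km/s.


d = v / H0 = 25911 / 70 = 370.1571

370.1571 Mpc


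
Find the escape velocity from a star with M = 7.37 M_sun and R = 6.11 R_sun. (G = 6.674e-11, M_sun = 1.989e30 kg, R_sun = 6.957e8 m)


M = 7.37 * 1.989e30 kg = 1.465893e+31 kg; R = 6.11 * 6.957e8 m = 4.250727e+09 m. v_esc = sqrt(2GM/R) = sqrt(2 * 6.674e-11 * 1.465893e+31 / 4.250727e+09) = 678465.2798

678465.2798 m/s


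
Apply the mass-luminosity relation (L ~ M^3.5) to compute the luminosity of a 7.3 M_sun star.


L/L_sun = (M/M_sun)^3.5 = 7.3^3.5 = 1051.0661

1051.0661 L_sun


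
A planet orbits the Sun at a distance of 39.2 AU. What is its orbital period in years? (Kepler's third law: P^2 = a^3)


P = a^(3/2) = 39.2^1.5 = 245.4308

245.4308 years


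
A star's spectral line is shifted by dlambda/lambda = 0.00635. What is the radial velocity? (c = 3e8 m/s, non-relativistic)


v = (dlambda/lambda) * c = 0.00635 * 3e8 = 1.905e+06

1.905e+06 m/s


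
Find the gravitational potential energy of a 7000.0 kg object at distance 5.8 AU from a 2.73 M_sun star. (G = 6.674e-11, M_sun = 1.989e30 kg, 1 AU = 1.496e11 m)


M = 2.73 * 1.989e30 kg = 5.42997e+30 kg; r = 5.8 AU * 1.496e11 m/AU = 8.6768e+11 m. U = -GM*m/r = -(6.674e-11 * 5.42997e+30 * 7000.0) / 8.6768e+11 = -2.924e+12

-2.924e+12 J


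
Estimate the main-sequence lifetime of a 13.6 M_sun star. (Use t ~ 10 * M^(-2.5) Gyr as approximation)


t = 10 * M^(-2.5) = 10 * 13.6^(-2.5) = 0.0147

0.0147 Gyr


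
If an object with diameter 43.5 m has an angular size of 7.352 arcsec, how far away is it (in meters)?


D = size / theta_rad, theta_rad = 7.352 * pi/(180*3600) = 3.564e-05, D = 1.220e+06

1.220e+06 m


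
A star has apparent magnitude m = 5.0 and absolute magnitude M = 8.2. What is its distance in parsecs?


d = 10^((m - M + 5)/5) = 10^((5.0 - 8.2 + 5)/5) = 2.2909

2.2909 pc


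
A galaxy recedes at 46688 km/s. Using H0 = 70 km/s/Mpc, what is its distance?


d = v / H0 = 46688 / 70 = 666.9714

666.9714 Mpc


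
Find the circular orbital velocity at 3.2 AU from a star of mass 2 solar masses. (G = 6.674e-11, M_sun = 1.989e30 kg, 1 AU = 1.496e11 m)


v = sqrt(GM/r) = sqrt(6.674e-11 * 3.978e+30 / 4.787e+11) = 23549.6634

23549.6634 m/s


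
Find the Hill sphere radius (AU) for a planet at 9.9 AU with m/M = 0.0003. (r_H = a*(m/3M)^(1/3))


r_H = a * (m/3M)^(1/3) = 9.9 * (0.0003/3)^(1/3) = 0.4595

0.4595 AU


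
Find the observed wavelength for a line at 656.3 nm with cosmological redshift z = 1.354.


lam_obs = lam_emit * (1 + z) = 656.3 * (1 + 1.354) = 1544.9302

1544.9302 nm


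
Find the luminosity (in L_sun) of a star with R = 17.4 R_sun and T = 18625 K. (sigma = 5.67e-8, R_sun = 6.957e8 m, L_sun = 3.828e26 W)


R = 17.4 * 6.957e8 m = 1.210518e+10 m. L = 4*pi*R^2*sigma*T^4 = 4*pi*(1.210518e+10)^2 * 5.67e-8 * 18625^4 = 1.256378662e+31 W. L/L_sun = 1.256378662e+31 / 3.828e26 = 32820.7592

32820.7592 L_sun


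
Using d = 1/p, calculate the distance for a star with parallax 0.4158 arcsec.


d = 1/p = 1/0.4158 = 2.405

2.405 pc


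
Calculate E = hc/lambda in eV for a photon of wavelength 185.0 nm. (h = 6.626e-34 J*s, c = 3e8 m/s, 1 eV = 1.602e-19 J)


E = hc/lambda = 6.626e-34 * 3e8 / 1.850e-07 = 1.074e-18 J = 6.7072 eV

6.7072 eV


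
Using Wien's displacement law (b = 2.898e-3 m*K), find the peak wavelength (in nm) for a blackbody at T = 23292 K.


lam_max = b / T = 2.898e-3 / 23292 = 1.244e-07 m = 124.4204 nm

124.4204 nm


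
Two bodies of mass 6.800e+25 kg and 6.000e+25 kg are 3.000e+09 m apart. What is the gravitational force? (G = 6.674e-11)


F = G*m1*m2/r^2 = 6.674e-11 * 6.800e+25 * 6.000e+25 / (3.000e+09)^2 = 6.674e-11 * 4.080e+51 / 9.000e+18 = 3.026e+22

3.026e+22 N


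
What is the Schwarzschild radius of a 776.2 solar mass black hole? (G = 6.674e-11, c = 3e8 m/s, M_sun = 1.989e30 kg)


M = 776.2 * 1.989e30 kg = 1.5438618e+33 kg. rs = 2GM/c^2 = 2 * 6.674e-11 * 1.5438618e+33 / (3e8)^2 = 2.290e+06

2.290e+06 m


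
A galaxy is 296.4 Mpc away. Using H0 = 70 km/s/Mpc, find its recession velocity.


v = H0 * d = 70 * 296.4 = 20748.0

20748.0 km/s


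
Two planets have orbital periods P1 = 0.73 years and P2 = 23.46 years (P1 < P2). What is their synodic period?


1/P_syn = |1/P1 - 1/P2| = |1/0.73 - 1/23.46| => P_syn = 0.7534

0.7534 years


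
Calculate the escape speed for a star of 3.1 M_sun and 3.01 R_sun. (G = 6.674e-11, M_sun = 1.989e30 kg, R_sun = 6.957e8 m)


M = 3.1 * 1.989e30 kg = 6.1659e+30 kg; R = 3.01 * 6.957e8 m = 2.094057e+09 m. v_esc = sqrt(2GM/R) = sqrt(2 * 6.674e-11 * 6.1659e+30 / 2.094057e+09) = 626919.9467

626919.9467 m/s


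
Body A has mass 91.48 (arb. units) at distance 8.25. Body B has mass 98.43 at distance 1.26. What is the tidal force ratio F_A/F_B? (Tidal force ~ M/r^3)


Ratio = (M1/r1^3) / (M2/r2^3) = (91.48/8.25^3) / (98.43/1.26^3) = 0.0033

0.0033


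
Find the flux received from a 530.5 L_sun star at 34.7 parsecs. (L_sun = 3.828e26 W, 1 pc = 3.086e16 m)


F = L / (4*pi*d^2) = 2.031e+29 / (4*pi*(1.071e+18)^2) = 1.409e-08

1.409e-08 W/m^2


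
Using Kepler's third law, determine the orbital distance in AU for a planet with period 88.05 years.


a = P^(2/3) = 88.05^(2/3) = 19.7918

19.7918 AU


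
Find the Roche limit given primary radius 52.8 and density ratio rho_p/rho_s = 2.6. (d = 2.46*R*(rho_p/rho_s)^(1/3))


d_Roche = 2.46 * 52.8 * 2.6^(1/3) = 178.6049

178.6049
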